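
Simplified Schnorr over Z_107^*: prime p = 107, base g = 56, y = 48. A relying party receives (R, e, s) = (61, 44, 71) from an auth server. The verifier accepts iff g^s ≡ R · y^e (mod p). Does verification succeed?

g^s mod p:
Squares mod 107: 56^1≡56, 56^2≡33, 56^4≡19, 56^8≡40, 56^16≡102, 56^32≡25, 56^64≡90
71 = 64 + 4 + 2 + 1, so 56^71 ≡ 90·19·33·56 ≡ 49 (mod 107)
R · y^e mod p:
Squares mod 107: 48^1≡48, 48^2≡57, 48^4≡39, 48^8≡23, 48^16≡101, 48^32≡36
44 = 32 + 8 + 4, so 48^44 ≡ 36·23·39 ≡ 85 (mod 107)
61·85 = 5185 ≡ 49 (mod 107)
49 ≡ 49 (mod 107); signature holds.

passes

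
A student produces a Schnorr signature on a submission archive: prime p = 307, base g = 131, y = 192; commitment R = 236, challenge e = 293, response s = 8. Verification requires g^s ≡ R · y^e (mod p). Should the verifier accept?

accept

g^s mod p:
131^2 = 17161 ≡ 276
131^4 ≡ 276^2 = 76176 ≡ 40
131^8 ≡ 40^2 = 1600 ≡ 65
R · y^e mod p:
192^2 = 36864 ≡ 24
192^4 ≡ 24^2 = 576 ≡ 269
192^8 ≡ 269^2 = 72361 ≡ 216
192^16 ≡ 216^2 = 46656 ≡ 299
192^32 ≡ 299^2 = 89401 ≡ 64
192^64 ≡ 64^2 = 4096 ≡ 105
192^128 ≡ 105^2 = 11025 ≡ 280
192^256 ≡ 280^2 = 78400 ≡ 115
293 = 256 + 32 + 4 + 1, so 192^293 ≡ 115·64·269·192 ≡ 38 (mod 307)
236·38 = 8968 ≡ 65 (mod 307)
65 ≡ 65 (mod 307); signature holds.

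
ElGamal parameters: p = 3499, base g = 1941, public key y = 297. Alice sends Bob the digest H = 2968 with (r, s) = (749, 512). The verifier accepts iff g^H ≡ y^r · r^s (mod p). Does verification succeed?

Left side g^H mod p:
1941^2 = 3767481 ≡ 2557
1941^4 ≡ 2557^2 = 6538249 ≡ 2117
1941^8 ≡ 2117^2 = 4481689 ≡ 2969
1941^16 ≡ 2969^2 = 8814961 ≡ 980
1941^32 ≡ 980^2 = 960400 ≡ 1674
1941^64 ≡ 1674^2 = 2802276 ≡ 3076
1941^128 ≡ 3076^2 = 9461776 ≡ 480
1941^256 ≡ 480^2 = 230400 ≡ 2965
1941^512 ≡ 2965^2 = 8791225 ≡ 1737
1941^1024 ≡ 1737^2 = 3017169 ≡ 1031
1941^2048 ≡ 1031^2 = 1062961 ≡ 2764
2968 = 2048 + 512 + 256 + 128 + 16 + 8, so 1941^2968 ≡ 2764·1737·2965·480·980·2969 ≡ 1992 (mod 3499)
Right side y^r · r^s mod p:
297^2 = 88209 ≡ 734
297^4 ≡ 734^2 = 538756 ≡ 3409
297^8 ≡ 3409^2 = 11621281 ≡ 1102
297^16 ≡ 1102^2 = 1214404 ≡ 251
297^32 ≡ 251^2 = 63001 ≡ 19
297^64 ≡ 19^2 = 361
297^128 ≡ 361^2 = 130321 ≡ 858
297^256 ≡ 858^2 = 736164 ≡ 1374
297^512 ≡ 1374^2 = 1887876 ≡ 1915
749 = 512 + 128 + 64 + 32 + 8 + 4 + 1, so 297^749 ≡ 1915·858·361·19·1102·3409·297 ≡ 257 (mod 3499)
749^2 = 561001 ≡ 1161
749^4 ≡ 1161^2 = 1347921 ≡ 806
749^8 ≡ 806^2 = 649636 ≡ 2321
749^16 ≡ 2321^2 = 5387041 ≡ 2080
749^32 ≡ 2080^2 = 4326400 ≡ 1636
749^64 ≡ 1636^2 = 2676496 ≡ 3260
749^128 ≡ 3260^2 = 10627600 ≡ 1137
749^256 ≡ 1137^2 = 1292769 ≡ 1638
749^512 ≡ 1638^2 = 2683044 ≡ 2810
257·2810 = 722170 ≡ 1376 (mod 3499)
1992 ≠ 1376, so verification fails.

fails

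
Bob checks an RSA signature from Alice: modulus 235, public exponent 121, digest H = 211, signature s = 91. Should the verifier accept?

Squares mod 235: s^1≡91, s^2≡56, s^4≡81, s^8≡216, s^16≡126, s^32≡131, s^64≡6
121 = 64 + 32 + 16 + 8 + 1, so s^121 ≡ 6·131·126·216·91 ≡ 211 (mod 235)
211 = H, so the signature checks out.

accept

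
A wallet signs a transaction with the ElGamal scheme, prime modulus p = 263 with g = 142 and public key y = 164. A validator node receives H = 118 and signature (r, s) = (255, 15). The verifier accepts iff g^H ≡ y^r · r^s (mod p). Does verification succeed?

passes

Left side g^H mod p:
Squares mod 263: 142^1≡142, 142^2≡176, 142^4≡205, 142^8≡208, 142^16≡132, 142^32≡66, 142^64≡148
118 = 64 + 32 + 16 + 4 + 2, so 142^118 ≡ 148·66·132·205·176 ≡ 249 (mod 263)
Right side y^r · r^s mod p:
Squares mod 263: 164^1≡164, 164^2≡70, 164^4≡166, 164^8≡204, 164^16≡62, 164^32≡162, 164^64≡207, 164^128≡243
255 = 128 + 64 + 32 + 16 + 8 + 4 + 2 + 1, so 164^255 ≡ 243·207·162·62·204·166·70·164 ≡ 73 (mod 263)
Squares mod 263: 255^1≡255, 255^2≡64, 255^4≡151, 255^8≡183
15 = 8 + 4 + 2 + 1, so 255^15 ≡ 183·151·64·255 ≡ 252 (mod 263)
73·252 = 18396 ≡ 249 (mod 263)
249 ≡ 249 (mod 263), so the signature is genuine.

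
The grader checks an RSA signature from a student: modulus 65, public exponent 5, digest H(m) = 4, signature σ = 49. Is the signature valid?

σ^2 ≡ 49^2 = 2401 ≡ 61
σ^4 ≡ 61^2 = 3721 ≡ 16
5 = 4 + 1, so σ^5 ≡ 16·49 ≡ 4 (mod 65)
4 = H(m), so the signature checks out.

valid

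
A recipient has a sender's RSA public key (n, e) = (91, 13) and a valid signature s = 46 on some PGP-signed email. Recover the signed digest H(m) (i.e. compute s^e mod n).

46

s^2 ≡ 46^2 = 2116 ≡ 23
s^4 ≡ 23^2 = 529 ≡ 74
s^8 ≡ 74^2 = 5476 ≡ 16
13 = 8 + 4 + 1, so s^13 ≡ 16·74·46 ≡ 46 (mod 91)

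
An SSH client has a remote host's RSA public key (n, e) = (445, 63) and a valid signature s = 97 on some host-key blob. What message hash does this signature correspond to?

93

Squares mod 445: s^1≡97, s^2≡64, s^4≡91, s^8≡271, s^16≡16, s^32≡256
63 = 32 + 16 + 8 + 4 + 2 + 1, so s^63 ≡ 256·16·271·91·64·97 ≡ 93 (mod 445)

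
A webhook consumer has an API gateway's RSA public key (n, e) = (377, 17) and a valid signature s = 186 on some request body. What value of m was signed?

244

s^17 mod 377 = 244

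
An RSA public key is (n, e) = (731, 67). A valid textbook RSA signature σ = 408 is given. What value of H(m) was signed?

680

σ^67 mod 731 = 680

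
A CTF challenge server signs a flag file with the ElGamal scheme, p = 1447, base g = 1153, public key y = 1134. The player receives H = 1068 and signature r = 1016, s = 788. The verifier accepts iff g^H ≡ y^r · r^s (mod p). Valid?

no

Left side g^H mod p:
1153^1068 mod 1447 = 1331
Right side y^r · r^s mod p:
1134^1016 mod 1447 = 133
1016^788 mod 1447 = 86
133·86 = 11438 ≡ 1309 (mod 1447)
1331 ≠ 1309, so verification fails.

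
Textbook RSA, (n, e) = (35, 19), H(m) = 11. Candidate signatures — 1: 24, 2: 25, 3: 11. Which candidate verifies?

Candidate 1: 24^19 mod 35 = 24
Candidate 2: 25^19 mod 35 = 25
Candidate 3: 11^19 mod 35 = 11
  → matches H(m) = 11

3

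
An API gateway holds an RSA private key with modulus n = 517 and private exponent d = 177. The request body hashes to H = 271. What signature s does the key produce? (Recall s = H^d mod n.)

50

Squares mod 517: H^1≡271, H^2≡27, H^4≡212, H^8≡482, H^16≡191, H^32≡291, H^64≡410, H^128≡75
177 = 128 + 32 + 16 + 1, so H^177 ≡ 75·291·191·271 ≡ 50 (mod 517)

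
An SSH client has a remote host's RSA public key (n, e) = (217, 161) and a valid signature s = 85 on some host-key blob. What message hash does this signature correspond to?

85

s^161 mod 217 = 85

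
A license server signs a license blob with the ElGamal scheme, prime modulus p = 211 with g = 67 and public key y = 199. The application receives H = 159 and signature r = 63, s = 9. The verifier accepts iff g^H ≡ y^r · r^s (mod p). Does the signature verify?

verifies

Left side g^H mod p:
67^2 = 4489 ≡ 58
67^4 ≡ 58^2 = 3364 ≡ 199
67^8 ≡ 199^2 = 39601 ≡ 144
67^16 ≡ 144^2 = 20736 ≡ 58
67^32 ≡ 58^2 = 3364 ≡ 199
67^64 ≡ 199^2 = 39601 ≡ 144
67^128 ≡ 144^2 = 20736 ≡ 58
159 = 128 + 16 + 8 + 4 + 2 + 1, so 67^159 ≡ 58·58·144·199·58·67 ≡ 40 (mod 211)
Right side y^r · r^s mod p:
199^2 = 39601 ≡ 144
199^4 ≡ 144^2 = 20736 ≡ 58
199^8 ≡ 58^2 = 3364 ≡ 199
199^16 ≡ 199^2 = 39601 ≡ 144
199^32 ≡ 144^2 = 20736 ≡ 58
63 = 32 + 16 + 8 + 4 + 2 + 1, so 199^63 ≡ 58·144·199·58·144·199 ≡ 1 (mod 211)
63^2 = 3969 ≡ 171
63^4 ≡ 171^2 = 29241 ≡ 123
63^8 ≡ 123^2 = 15129 ≡ 148
9 = 8 + 1, so 63^9 ≡ 148·63 ≡ 40 (mod 211)
1·40 = 40 ≡ 40 (mod 211)
40 ≡ 40 (mod 211), so the signature is genuine.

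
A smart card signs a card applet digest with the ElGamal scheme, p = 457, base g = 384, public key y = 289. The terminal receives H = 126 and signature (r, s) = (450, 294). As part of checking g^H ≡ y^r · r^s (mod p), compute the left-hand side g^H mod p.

453

384^2 = 147456 ≡ 302
384^4 ≡ 302^2 = 91204 ≡ 261
384^8 ≡ 261^2 = 68121 ≡ 28
384^16 ≡ 28^2 = 784 ≡ 327
384^32 ≡ 327^2 = 106929 ≡ 448
384^64 ≡ 448^2 = 200704 ≡ 81
126 = 64 + 32 + 16 + 8 + 4 + 2, so 384^126 ≡ 81·448·327·28·261·302 ≡ 453 (mod 457)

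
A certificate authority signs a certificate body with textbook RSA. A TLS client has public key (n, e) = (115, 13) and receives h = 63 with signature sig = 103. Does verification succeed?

sig^13 mod 115 = 63
63 = h, so the signature checks out.

passes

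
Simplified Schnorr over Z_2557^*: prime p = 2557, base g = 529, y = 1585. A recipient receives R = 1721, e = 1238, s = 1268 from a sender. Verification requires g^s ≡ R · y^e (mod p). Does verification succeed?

passes

g^s mod p:
529^2 = 279841 ≡ 1128
529^4 ≡ 1128^2 = 1272384 ≡ 1555
529^8 ≡ 1555^2 = 2418025 ≡ 1660
529^16 ≡ 1660^2 = 2755600 ≡ 1711
529^32 ≡ 1711^2 = 2927521 ≡ 2313
529^64 ≡ 2313^2 = 5349969 ≡ 725
529^128 ≡ 725^2 = 525625 ≡ 1440
529^256 ≡ 1440^2 = 2073600 ≡ 2430
529^512 ≡ 2430^2 = 5904900 ≡ 787
529^1024 ≡ 787^2 = 619369 ≡ 575
1268 = 1024 + 128 + 64 + 32 + 16 + 4, so 529^1268 ≡ 575·1440·725·2313·1711·1555 ≡ 1336 (mod 2557)
R · y^e mod p:
1585^2 = 2512225 ≡ 1251
1585^4 ≡ 1251^2 = 1565001 ≡ 117
1585^8 ≡ 117^2 = 13689 ≡ 904
1585^16 ≡ 904^2 = 817216 ≡ 1533
1585^32 ≡ 1533^2 = 2350089 ≡ 206
1585^64 ≡ 206^2 = 42436 ≡ 1524
1585^128 ≡ 1524^2 = 2322576 ≡ 820
1585^256 ≡ 820^2 = 672400 ≡ 2466
1585^512 ≡ 2466^2 = 6081156 ≡ 610
1585^1024 ≡ 610^2 = 372100 ≡ 1335
1238 = 1024 + 128 + 64 + 16 + 4 + 2, so 1585^1238 ≡ 1335·820·1524·1533·117·1251 ≡ 708 (mod 2557)
1721·708 = 1218468 ≡ 1336 (mod 2557)
1336 ≡ 1336 (mod 2557); signature holds.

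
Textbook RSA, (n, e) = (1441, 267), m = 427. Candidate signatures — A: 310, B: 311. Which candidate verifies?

B

Candidate A: 310^2 = 96100 ≡ 994; 310^4 ≡ 994^2 = 988036 ≡ 951; 310^8 ≡ 951^2 = 904401 ≡ 894; 310^16 ≡ 894^2 = 799236 ≡ 922; 310^32 ≡ 922^2 = 850084 ≡ 1335; 310^64 ≡ 1335^2 = 1782225 ≡ 1149; 310^128 ≡ 1149^2 = 1320201 ≡ 245; 310^256 ≡ 245^2 = 60025 ≡ 944; 267 = 256 + 8 + 2 + 1, so 310^267 ≡ 944·894·994·310 ≡ 821 (mod 1441)
Candidate B: 311^2 = 96721 ≡ 174; 311^4 ≡ 174^2 = 30276 ≡ 15; 311^8 ≡ 15^2 = 225; 311^16 ≡ 225^2 = 50625 ≡ 190; 311^32 ≡ 190^2 = 36100 ≡ 75; 311^64 ≡ 75^2 = 5625 ≡ 1302; 311^128 ≡ 1302^2 = 1695204 ≡ 588; 311^256 ≡ 588^2 = 345744 ≡ 1345; 267 = 256 + 8 + 2 + 1, so 311^267 ≡ 1345·225·174·311 ≡ 427 (mod 1441)
  → matches m = 427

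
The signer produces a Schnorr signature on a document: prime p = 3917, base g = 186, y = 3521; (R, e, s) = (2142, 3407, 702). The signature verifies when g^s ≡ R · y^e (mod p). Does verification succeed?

passes

g^s mod p:
186^2 = 34596 ≡ 3260
186^4 ≡ 3260^2 = 10627600 ≡ 779
186^8 ≡ 779^2 = 606841 ≡ 3623
186^16 ≡ 3623^2 = 13126129 ≡ 262
186^32 ≡ 262^2 = 68644 ≡ 2055
186^64 ≡ 2055^2 = 4223025 ≡ 499
186^128 ≡ 499^2 = 249001 ≡ 2230
186^256 ≡ 2230^2 = 4972900 ≡ 2227
186^512 ≡ 2227^2 = 4959529 ≡ 607
702 = 512 + 128 + 32 + 16 + 8 + 4 + 2, so 186^702 ≡ 607·2230·2055·262·3623·779·3260 ≡ 3762 (mod 3917)
R · y^e mod p:
3521^2 = 12397441 ≡ 136
3521^4 ≡ 136^2 = 18496 ≡ 2828
3521^8 ≡ 2828^2 = 7997584 ≡ 2987
3521^16 ≡ 2987^2 = 8922169 ≡ 3160
3521^32 ≡ 3160^2 = 9985600 ≡ 1167
3521^64 ≡ 1167^2 = 1361889 ≡ 2690
3521^128 ≡ 2690^2 = 7236100 ≡ 1401
3521^256 ≡ 1401^2 = 1962801 ≡ 384
3521^512 ≡ 384^2 = 147456 ≡ 2527
3521^1024 ≡ 2527^2 = 6385729 ≡ 1019
3521^2048 ≡ 1019^2 = 1038361 ≡ 356
3407 = 2048 + 1024 + 256 + 64 + 8 + 4 + 2 + 1, so 3521^3407 ≡ 356·1019·384·2690·2987·2828·136·3521 ≡ 298 (mod 3917)
2142·298 = 638316 ≡ 3762 (mod 3917)
3762 ≡ 3762 (mod 3917); signature holds.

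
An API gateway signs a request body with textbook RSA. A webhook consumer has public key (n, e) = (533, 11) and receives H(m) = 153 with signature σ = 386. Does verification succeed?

σ^11 mod 533 = 380
The recovered value 380 does not match the digest 153.

fails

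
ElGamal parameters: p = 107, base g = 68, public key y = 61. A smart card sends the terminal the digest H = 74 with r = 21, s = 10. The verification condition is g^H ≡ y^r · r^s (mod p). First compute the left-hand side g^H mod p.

81

68^74 mod 107 = 81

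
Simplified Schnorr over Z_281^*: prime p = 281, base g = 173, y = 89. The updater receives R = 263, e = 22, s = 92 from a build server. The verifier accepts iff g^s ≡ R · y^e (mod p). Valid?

no

g^s mod p:
173^2 = 29929 ≡ 143
173^4 ≡ 143^2 = 20449 ≡ 217
173^8 ≡ 217^2 = 47089 ≡ 162
173^16 ≡ 162^2 = 26244 ≡ 111
173^32 ≡ 111^2 = 12321 ≡ 238
173^64 ≡ 238^2 = 56644 ≡ 163
92 = 64 + 16 + 8 + 4, so 173^92 ≡ 163·111·162·217 ≡ 70 (mod 281)
R · y^e mod p:
89^2 = 7921 ≡ 53
89^4 ≡ 53^2 = 2809 ≡ 280
89^8 ≡ 280^2 = 78400 ≡ 1
89^16 ≡ 1^2 = 1
22 = 16 + 4 + 2, so 89^22 ≡ 1·280·53 ≡ 228 (mod 281)
263·228 = 59964 ≡ 111 (mod 281)
70 ≠ 111; the check fails.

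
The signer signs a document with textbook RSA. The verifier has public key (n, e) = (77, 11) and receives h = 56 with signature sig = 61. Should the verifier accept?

Squares mod 77: sig^1≡61, sig^2≡25, sig^4≡9, sig^8≡4
11 = 8 + 2 + 1, so sig^11 ≡ 4·25·61 ≡ 17 (mod 77)
The recovered value 17 does not match the digest 56.

reject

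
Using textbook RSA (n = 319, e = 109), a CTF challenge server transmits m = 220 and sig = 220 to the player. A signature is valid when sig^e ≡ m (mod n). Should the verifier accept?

Squares mod 319: sig^1≡220, sig^2≡231, sig^4≡88, sig^8≡88, sig^16≡88, sig^32≡88, sig^64≡88
109 = 64 + 32 + 8 + 4 + 1, so sig^109 ≡ 88·88·88·88·220 ≡ 220 (mod 319)
220 = m, so the signature checks out.

accept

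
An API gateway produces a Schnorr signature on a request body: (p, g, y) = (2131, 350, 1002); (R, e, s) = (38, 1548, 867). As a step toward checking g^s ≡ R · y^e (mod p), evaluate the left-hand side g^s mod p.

807

Squares mod 2131: 350^1≡350, 350^2≡1033, 350^4≡1589, 350^8≡1817, 350^16≡570, 350^32≡988, 350^64≡146, 350^128≡6, 350^256≡36, 350^512≡1296
867 = 512 + 256 + 64 + 32 + 2 + 1, so 350^867 ≡ 1296·36·146·988·1033·350 ≡ 807 (mod 2131)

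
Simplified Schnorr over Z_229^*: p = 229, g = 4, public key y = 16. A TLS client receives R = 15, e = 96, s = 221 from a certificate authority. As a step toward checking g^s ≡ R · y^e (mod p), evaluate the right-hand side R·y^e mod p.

16^96 mod 229 = 16
R · y^e ≡ 15·16 = 240 ≡ 11 (mod 229)

11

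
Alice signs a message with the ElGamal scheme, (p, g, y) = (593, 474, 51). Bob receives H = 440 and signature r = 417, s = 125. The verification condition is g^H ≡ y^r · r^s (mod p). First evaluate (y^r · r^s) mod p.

439

51^2 = 2601 ≡ 229
51^4 ≡ 229^2 = 52441 ≡ 257
51^8 ≡ 257^2 = 66049 ≡ 226
51^16 ≡ 226^2 = 51076 ≡ 78
51^32 ≡ 78^2 = 6084 ≡ 154
51^64 ≡ 154^2 = 23716 ≡ 589
51^128 ≡ 589^2 = 346921 ≡ 16
51^256 ≡ 16^2 = 256
417 = 256 + 128 + 32 + 1, so 51^417 ≡ 256·16·154·51 ≡ 327 (mod 593)
417^2 = 173889 ≡ 140
417^4 ≡ 140^2 = 19600 ≡ 31
417^8 ≡ 31^2 = 961 ≡ 368
417^16 ≡ 368^2 = 135424 ≡ 220
417^32 ≡ 220^2 = 48400 ≡ 367
417^64 ≡ 367^2 = 134689 ≡ 78
125 = 64 + 32 + 16 + 8 + 4 + 1, so 417^125 ≡ 78·367·220·368·31·417 ≡ 63 (mod 593)
y^r · r^s ≡ 327·63 = 20601 ≡ 439 (mod 593)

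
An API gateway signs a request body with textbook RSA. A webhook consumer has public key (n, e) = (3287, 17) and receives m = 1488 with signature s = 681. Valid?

Squares mod 3287: s^1≡681, s^2≡294, s^4≡974, s^8≡2020, s^16≡1233
17 = 16 + 1, so s^17 ≡ 1233·681 ≡ 1488 (mod 3287)
Since 1488 equals the digest 1488, verification succeeds.

yes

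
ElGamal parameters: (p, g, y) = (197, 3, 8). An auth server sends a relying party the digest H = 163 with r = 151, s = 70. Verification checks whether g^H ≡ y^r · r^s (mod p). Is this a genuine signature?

genuine

Left side g^H mod p:
3^2 = 9
3^4 ≡ 9^2 = 81
3^8 ≡ 81^2 = 6561 ≡ 60
3^16 ≡ 60^2 = 3600 ≡ 54
3^32 ≡ 54^2 = 2916 ≡ 158
3^64 ≡ 158^2 = 24964 ≡ 142
3^128 ≡ 142^2 = 20164 ≡ 70
163 = 128 + 32 + 2 + 1, so 3^163 ≡ 70·158·9·3 ≡ 165 (mod 197)
Right side y^r · r^s mod p:
8^2 = 64
8^4 ≡ 64^2 = 4096 ≡ 156
8^8 ≡ 156^2 = 24336 ≡ 105
8^16 ≡ 105^2 = 11025 ≡ 190
8^32 ≡ 190^2 = 36100 ≡ 49
8^64 ≡ 49^2 = 2401 ≡ 37
8^128 ≡ 37^2 = 1369 ≡ 187
151 = 128 + 16 + 4 + 2 + 1, so 8^151 ≡ 187·190·156·64·8 ≡ 180 (mod 197)
151^2 = 22801 ≡ 146
151^4 ≡ 146^2 = 21316 ≡ 40
151^8 ≡ 40^2 = 1600 ≡ 24
151^16 ≡ 24^2 = 576 ≡ 182
151^32 ≡ 182^2 = 33124 ≡ 28
151^64 ≡ 28^2 = 784 ≡ 193
70 = 64 + 4 + 2, so 151^70 ≡ 193·40·146 ≡ 83 (mod 197)
180·83 = 14940 ≡ 165 (mod 197)
165 ≡ 165 (mod 197), so the signature is genuine.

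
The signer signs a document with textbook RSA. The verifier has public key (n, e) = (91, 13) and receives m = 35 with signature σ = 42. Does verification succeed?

σ^2 ≡ 42^2 = 1764 ≡ 35
σ^4 ≡ 35^2 = 1225 ≡ 42
σ^8 ≡ 42^2 = 1764 ≡ 35
13 = 8 + 4 + 1, so σ^13 ≡ 35·42·42 ≡ 42 (mod 91)
σ^13 mod 91 = 42, but m = 35.

fails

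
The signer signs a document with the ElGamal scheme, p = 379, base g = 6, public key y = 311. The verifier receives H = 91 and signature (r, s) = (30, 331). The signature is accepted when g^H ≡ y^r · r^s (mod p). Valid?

Left side g^H mod p:
6^2 = 36
6^4 ≡ 36^2 = 1296 ≡ 159
6^8 ≡ 159^2 = 25281 ≡ 267
6^16 ≡ 267^2 = 71289 ≡ 37
6^32 ≡ 37^2 = 1369 ≡ 232
6^64 ≡ 232^2 = 53824 ≡ 6
91 = 64 + 16 + 8 + 2 + 1, so 6^91 ≡ 6·37·267·36·6 ≡ 185 (mod 379)
Right side y^r · r^s mod p:
311^2 = 96721 ≡ 76
311^4 ≡ 76^2 = 5776 ≡ 91
311^8 ≡ 91^2 = 8281 ≡ 322
311^16 ≡ 322^2 = 103684 ≡ 217
30 = 16 + 8 + 4 + 2, so 311^30 ≡ 217·322·91·76 ≡ 86 (mod 379)
30^2 = 900 ≡ 142
30^4 ≡ 142^2 = 20164 ≡ 77
30^8 ≡ 77^2 = 5929 ≡ 244
30^16 ≡ 244^2 = 59536 ≡ 33
30^32 ≡ 33^2 = 1089 ≡ 331
30^64 ≡ 331^2 = 109561 ≡ 30
30^128 ≡ 30^2 = 900 ≡ 142
30^256 ≡ 142^2 = 20164 ≡ 77
331 = 256 + 64 + 8 + 2 + 1, so 30^331 ≡ 77·30·244·142·30 ≡ 33 (mod 379)
86·33 = 2838 ≡ 185 (mod 379)
185 ≡ 185 (mod 379), so the signature is genuine.

yes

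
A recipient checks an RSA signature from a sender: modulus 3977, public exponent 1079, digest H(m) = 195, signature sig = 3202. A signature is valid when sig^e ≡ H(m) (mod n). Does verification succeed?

Squares mod 3977: sig^1≡3202, sig^2≡98, sig^4≡1650, sig^8≡2232, sig^16≡2620, sig^32≡98, sig^64≡1650, sig^128≡2232, sig^256≡2620, sig^512≡98, sig^1024≡1650
1079 = 1024 + 32 + 16 + 4 + 2 + 1, so sig^1079 ≡ 1650·98·2620·1650·98·3202 ≡ 195 (mod 3977)
sig^1079 mod 3977 = 195 matches H(m).

passes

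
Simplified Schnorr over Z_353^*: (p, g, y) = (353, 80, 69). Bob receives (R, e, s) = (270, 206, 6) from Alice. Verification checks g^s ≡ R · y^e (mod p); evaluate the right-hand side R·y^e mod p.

261

69^2 = 4761 ≡ 172
69^4 ≡ 172^2 = 29584 ≡ 285
69^8 ≡ 285^2 = 81225 ≡ 35
69^16 ≡ 35^2 = 1225 ≡ 166
69^32 ≡ 166^2 = 27556 ≡ 22
69^64 ≡ 22^2 = 484 ≡ 131
69^128 ≡ 131^2 = 17161 ≡ 217
206 = 128 + 64 + 8 + 4 + 2, so 69^206 ≡ 217·131·35·285·172 ≡ 201 (mod 353)
R · y^e ≡ 270·201 = 54270 ≡ 261 (mod 353)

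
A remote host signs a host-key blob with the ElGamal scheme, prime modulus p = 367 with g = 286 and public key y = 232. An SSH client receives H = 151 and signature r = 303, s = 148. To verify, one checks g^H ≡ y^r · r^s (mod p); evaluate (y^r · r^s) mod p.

147

232^2 = 53824 ≡ 242
232^4 ≡ 242^2 = 58564 ≡ 211
232^8 ≡ 211^2 = 44521 ≡ 114
232^16 ≡ 114^2 = 12996 ≡ 151
232^32 ≡ 151^2 = 22801 ≡ 47
232^64 ≡ 47^2 = 2209 ≡ 7
232^128 ≡ 7^2 = 49
232^256 ≡ 49^2 = 2401 ≡ 199
303 = 256 + 32 + 8 + 4 + 2 + 1, so 232^303 ≡ 199·47·114·211·242·232 ≡ 138 (mod 367)
303^2 = 91809 ≡ 59
303^4 ≡ 59^2 = 3481 ≡ 178
303^8 ≡ 178^2 = 31684 ≡ 122
303^16 ≡ 122^2 = 14884 ≡ 204
303^32 ≡ 204^2 = 41616 ≡ 145
303^64 ≡ 145^2 = 21025 ≡ 106
303^128 ≡ 106^2 = 11236 ≡ 226
148 = 128 + 16 + 4, so 303^148 ≡ 226·204·178 ≡ 25 (mod 367)
y^r · r^s ≡ 138·25 = 3450 ≡ 147 (mod 367)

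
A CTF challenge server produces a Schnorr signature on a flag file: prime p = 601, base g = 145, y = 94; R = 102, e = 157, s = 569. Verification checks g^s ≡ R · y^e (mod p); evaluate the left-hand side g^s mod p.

489

Squares mod 601: 145^1≡145, 145^2≡591, 145^4≡100, 145^8≡384, 145^16≡211, 145^32≡47, 145^64≡406, 145^128≡162, 145^256≡401, 145^512≡334
569 = 512 + 32 + 16 + 8 + 1, so 145^569 ≡ 334·47·211·384·145 ≡ 489 (mod 601)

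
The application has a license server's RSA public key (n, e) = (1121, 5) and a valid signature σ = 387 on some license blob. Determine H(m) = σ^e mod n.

Squares mod 1121: σ^1≡387, σ^2≡676, σ^4≡729
5 = 4 + 1, so σ^5 ≡ 729·387 ≡ 752 (mod 1121)

752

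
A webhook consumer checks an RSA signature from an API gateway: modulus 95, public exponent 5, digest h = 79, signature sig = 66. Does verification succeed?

sig^5 mod 95 = 16
16 ≠ 79, so verification fails.

fails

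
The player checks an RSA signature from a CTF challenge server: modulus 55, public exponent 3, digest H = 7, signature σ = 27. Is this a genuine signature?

Squares mod 55: σ^1≡27, σ^2≡14
3 = 2 + 1, so σ^3 ≡ 14·27 ≡ 48 (mod 55)
48 ≠ 7, so verification fails.

forged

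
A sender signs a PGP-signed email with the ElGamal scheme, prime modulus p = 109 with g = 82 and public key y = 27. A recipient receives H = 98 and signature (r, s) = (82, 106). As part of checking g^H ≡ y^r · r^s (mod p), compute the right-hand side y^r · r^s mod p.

105

27^82 mod 109 = 27
82^106 mod 109 = 16
y^r · r^s ≡ 27·16 = 432 ≡ 105 (mod 109)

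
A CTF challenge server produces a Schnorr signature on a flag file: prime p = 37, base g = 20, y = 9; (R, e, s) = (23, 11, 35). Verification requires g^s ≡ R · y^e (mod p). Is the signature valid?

g^s mod p:
20^2 = 400 ≡ 30
20^4 ≡ 30^2 = 900 ≡ 12
20^8 ≡ 12^2 = 144 ≡ 33
20^16 ≡ 33^2 = 1089 ≡ 16
20^32 ≡ 16^2 = 256 ≡ 34
35 = 32 + 2 + 1, so 20^35 ≡ 34·30·20 ≡ 13 (mod 37)
R · y^e mod p:
9^2 = 81 ≡ 7
9^4 ≡ 7^2 = 49 ≡ 12
9^8 ≡ 12^2 = 144 ≡ 33
11 = 8 + 2 + 1, so 9^11 ≡ 33·7·9 ≡ 7 (mod 37)
23·7 = 161 ≡ 13 (mod 37)
13 ≡ 13 (mod 37); signature holds.

valid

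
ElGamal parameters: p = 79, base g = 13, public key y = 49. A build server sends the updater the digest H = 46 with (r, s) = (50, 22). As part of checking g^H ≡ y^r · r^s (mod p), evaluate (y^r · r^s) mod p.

49^2 = 2401 ≡ 31
49^4 ≡ 31^2 = 961 ≡ 13
49^8 ≡ 13^2 = 169 ≡ 11
49^16 ≡ 11^2 = 121 ≡ 42
49^32 ≡ 42^2 = 1764 ≡ 26
50 = 32 + 16 + 2, so 49^50 ≡ 26·42·31 ≡ 40 (mod 79)
50^2 = 2500 ≡ 51
50^4 ≡ 51^2 = 2601 ≡ 73
50^8 ≡ 73^2 = 5329 ≡ 36
50^16 ≡ 36^2 = 1296 ≡ 32
22 = 16 + 4 + 2, so 50^22 ≡ 32·73·51 ≡ 4 (mod 79)
y^r · r^s ≡ 40·4 = 160 ≡ 2 (mod 79)

2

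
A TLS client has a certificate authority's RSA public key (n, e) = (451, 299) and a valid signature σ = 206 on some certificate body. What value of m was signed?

370

Squares mod 451: σ^1≡206, σ^2≡42, σ^4≡411, σ^8≡247, σ^16≡124, σ^32≡42, σ^64≡411, σ^128≡247, σ^256≡124
299 = 256 + 32 + 8 + 2 + 1, so σ^299 ≡ 124·42·247·42·206 ≡ 370 (mod 451)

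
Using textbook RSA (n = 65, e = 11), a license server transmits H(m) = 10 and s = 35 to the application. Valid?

no

s^11 mod 65 = 55
s^11 mod 65 = 55, but H(m) = 10.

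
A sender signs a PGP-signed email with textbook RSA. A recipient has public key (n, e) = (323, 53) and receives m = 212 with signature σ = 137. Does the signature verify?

σ^2 ≡ 137^2 = 18769 ≡ 35
σ^4 ≡ 35^2 = 1225 ≡ 256
σ^8 ≡ 256^2 = 65536 ≡ 290
σ^16 ≡ 290^2 = 84100 ≡ 120
σ^32 ≡ 120^2 = 14400 ≡ 188
53 = 32 + 16 + 4 + 1, so σ^53 ≡ 188·120·256·137 ≡ 290 (mod 323)
The recovered value 290 does not match the digest 212.

does not verify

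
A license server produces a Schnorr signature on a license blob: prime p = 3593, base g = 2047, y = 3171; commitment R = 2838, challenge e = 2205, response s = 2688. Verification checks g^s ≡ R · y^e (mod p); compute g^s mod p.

Squares mod 3593: 2047^1≡2047, 2047^2≡771, 2047^4≡1596, 2047^8≡3372, 2047^16≡2132, 2047^32≡279, 2047^64≡2388, 2047^128≡453, 2047^256≡408, 2047^512≡1186, 2047^1024≡1733, 2047^2048≡3134
2688 = 2048 + 512 + 128, so 2047^2688 ≡ 3134·1186·453 ≡ 540 (mod 3593)

540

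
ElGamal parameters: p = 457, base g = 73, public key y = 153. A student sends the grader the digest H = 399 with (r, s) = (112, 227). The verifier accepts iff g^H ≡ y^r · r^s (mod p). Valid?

yes

Left side g^H mod p:
Squares mod 457: 73^1≡73, 73^2≡302, 73^4≡261, 73^8≡28, 73^16≡327, 73^32≡448, 73^64≡81, 73^128≡163, 73^256≡63
399 = 256 + 128 + 8 + 4 + 2 + 1, so 73^399 ≡ 63·163·28·261·302·73 ≡ 456 (mod 457)
Right side y^r · r^s mod p:
Squares mod 457: 153^1≡153, 153^2≡102, 153^4≡350, 153^8≡24, 153^16≡119, 153^32≡451, 153^64≡36
112 = 64 + 32 + 16, so 153^112 ≡ 36·451·119 ≡ 345 (mod 457)
Squares mod 457: 112^1≡112, 112^2≡205, 112^4≡438, 112^8≡361, 112^16≡76, 112^32≡292, 112^64≡262, 112^128≡94
227 = 128 + 64 + 32 + 2 + 1, so 112^227 ≡ 94·262·292·205·112 ≡ 355 (mod 457)
345·355 = 122475 ≡ 456 (mod 457)
456 ≡ 456 (mod 457), so the signature is genuine.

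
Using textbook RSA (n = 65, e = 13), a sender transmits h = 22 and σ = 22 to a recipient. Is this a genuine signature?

genuine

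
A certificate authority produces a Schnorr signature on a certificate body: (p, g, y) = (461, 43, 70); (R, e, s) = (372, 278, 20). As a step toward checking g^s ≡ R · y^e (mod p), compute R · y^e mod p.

70^278 mod 461 = 370
R · y^e ≡ 372·370 = 137640 ≡ 262 (mod 461)

262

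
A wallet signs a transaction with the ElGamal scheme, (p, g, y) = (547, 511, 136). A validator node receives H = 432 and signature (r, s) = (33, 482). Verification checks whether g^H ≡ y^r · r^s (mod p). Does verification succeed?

Left side g^H mod p:
Squares mod 547: 511^1≡511, 511^2≡202, 511^4≡326, 511^8≡158, 511^16≡349, 511^32≡367, 511^64≡127, 511^128≡266, 511^256≡193
432 = 256 + 128 + 32 + 16, so 511^432 ≡ 193·266·367·349 ≡ 311 (mod 547)
Right side y^r · r^s mod p:
Squares mod 547: 136^1≡136, 136^2≡445, 136^4≡11, 136^8≡121, 136^16≡419, 136^32≡521
33 = 32 + 1, so 136^33 ≡ 521·136 ≡ 293 (mod 547)
Squares mod 547: 33^1≡33, 33^2≡542, 33^4≡25, 33^8≡78, 33^16≡67, 33^32≡113, 33^64≡188, 33^128≡336, 33^256≡214
482 = 256 + 128 + 64 + 32 + 2, so 33^482 ≡ 214·336·188·113·542 ≡ 515 (mod 547)
293·515 = 150895 ≡ 470 (mod 547)
311 ≠ 470, so verification fails.

fails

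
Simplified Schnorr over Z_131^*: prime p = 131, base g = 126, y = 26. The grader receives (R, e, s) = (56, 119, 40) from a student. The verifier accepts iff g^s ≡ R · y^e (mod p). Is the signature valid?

valid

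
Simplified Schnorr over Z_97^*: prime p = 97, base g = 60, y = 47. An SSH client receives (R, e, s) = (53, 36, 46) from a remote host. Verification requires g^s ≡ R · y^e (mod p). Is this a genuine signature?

g^s mod p:
Squares mod 97: 60^1≡60, 60^2≡11, 60^4≡24, 60^8≡91, 60^16≡36, 60^32≡35
46 = 32 + 8 + 4 + 2, so 60^46 ≡ 35·91·24·11 ≡ 44 (mod 97)
R · y^e mod p:
Squares mod 97: 47^1≡47, 47^2≡75, 47^4≡96, 47^8≡1, 47^16≡1, 47^32≡1
36 = 32 + 4, so 47^36 ≡ 1·96 ≡ 96 (mod 97)
53·96 = 5088 ≡ 44 (mod 97)
44 ≡ 44 (mod 97); signature holds.

genuine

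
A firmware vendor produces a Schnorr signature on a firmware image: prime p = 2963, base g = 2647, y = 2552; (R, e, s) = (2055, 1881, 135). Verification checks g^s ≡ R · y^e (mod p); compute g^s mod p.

543

Squares mod 2963: 2647^1≡2647, 2647^2≡2077, 2647^4≡2764, 2647^8≡1082, 2647^16≡339, 2647^32≡2327, 2647^64≡1528, 2647^128≡2903
135 = 128 + 4 + 2 + 1, so 2647^135 ≡ 2903·2764·2077·2647 ≡ 543 (mod 2963)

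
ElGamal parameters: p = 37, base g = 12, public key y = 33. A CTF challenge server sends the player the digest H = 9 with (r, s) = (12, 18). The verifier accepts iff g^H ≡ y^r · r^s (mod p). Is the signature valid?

invalid

Left side g^H mod p:
12^2 = 144 ≡ 33
12^4 ≡ 33^2 = 1089 ≡ 16
12^8 ≡ 16^2 = 256 ≡ 34
9 = 8 + 1, so 12^9 ≡ 34·12 ≡ 1 (mod 37)
Right side y^r · r^s mod p:
33^2 = 1089 ≡ 16
33^4 ≡ 16^2 = 256 ≡ 34
33^8 ≡ 34^2 = 1156 ≡ 9
12 = 8 + 4, so 33^12 ≡ 9·34 ≡ 10 (mod 37)
12^2 = 144 ≡ 33
12^4 ≡ 33^2 = 1089 ≡ 16
12^8 ≡ 16^2 = 256 ≡ 34
12^16 ≡ 34^2 = 1156 ≡ 9
18 = 16 + 2, so 12^18 ≡ 9·33 ≡ 1 (mod 37)
10·1 = 10 ≡ 10 (mod 37)
1 ≠ 10, so verification fails.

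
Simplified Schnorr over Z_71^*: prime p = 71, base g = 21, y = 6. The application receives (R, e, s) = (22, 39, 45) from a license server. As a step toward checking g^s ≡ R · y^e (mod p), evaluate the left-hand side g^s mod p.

41

21^2 = 441 ≡ 15
21^4 ≡ 15^2 = 225 ≡ 12
21^8 ≡ 12^2 = 144 ≡ 2
21^16 ≡ 2^2 = 4
21^32 ≡ 4^2 = 16
45 = 32 + 8 + 4 + 1, so 21^45 ≡ 16·2·12·21 ≡ 41 (mod 71)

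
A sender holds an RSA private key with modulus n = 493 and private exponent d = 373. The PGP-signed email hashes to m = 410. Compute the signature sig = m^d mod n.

m^2 ≡ 410^2 = 168100 ≡ 480
m^4 ≡ 480^2 = 230400 ≡ 169
m^8 ≡ 169^2 = 28561 ≡ 460
m^16 ≡ 460^2 = 211600 ≡ 103
m^32 ≡ 103^2 = 10609 ≡ 256
m^64 ≡ 256^2 = 65536 ≡ 460
m^128 ≡ 460^2 = 211600 ≡ 103
m^256 ≡ 103^2 = 10609 ≡ 256
373 = 256 + 64 + 32 + 16 + 4 + 1, so m^373 ≡ 256·460·256·103·169·410 ≡ 100 (mod 493)

100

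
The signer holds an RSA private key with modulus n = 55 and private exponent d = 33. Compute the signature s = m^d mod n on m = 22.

m^33 mod 55 = 22

22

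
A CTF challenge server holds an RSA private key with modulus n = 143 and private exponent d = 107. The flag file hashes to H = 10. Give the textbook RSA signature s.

43

H^107 mod 143 = 43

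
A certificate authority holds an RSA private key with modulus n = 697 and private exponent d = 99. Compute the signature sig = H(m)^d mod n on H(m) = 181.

(H(m))^99 mod 697 = 668

668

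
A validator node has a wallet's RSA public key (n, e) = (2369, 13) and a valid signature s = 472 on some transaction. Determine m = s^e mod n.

2260

s^2 ≡ 472^2 = 222784 ≡ 98
s^4 ≡ 98^2 = 9604 ≡ 128
s^8 ≡ 128^2 = 16384 ≡ 2170
13 = 8 + 4 + 1, so s^13 ≡ 2170·128·472 ≡ 2260 (mod 2369)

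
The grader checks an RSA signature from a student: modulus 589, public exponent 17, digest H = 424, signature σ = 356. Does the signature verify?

σ^2 ≡ 356^2 = 126736 ≡ 101
σ^4 ≡ 101^2 = 10201 ≡ 188
σ^8 ≡ 188^2 = 35344 ≡ 4
σ^16 ≡ 4^2 = 16
17 = 16 + 1, so σ^17 ≡ 16·356 ≡ 395 (mod 589)
σ^17 mod 589 = 395, but H = 424.

does not verify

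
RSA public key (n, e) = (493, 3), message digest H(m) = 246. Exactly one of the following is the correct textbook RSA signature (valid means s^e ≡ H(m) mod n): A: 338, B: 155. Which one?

Candidate A: 338^2 = 114244 ≡ 361; 3 = 2 + 1, so 338^3 ≡ 361·338 ≡ 247 (mod 493)
Candidate B: 155^2 = 24025 ≡ 361; 3 = 2 + 1, so 155^3 ≡ 361·155 ≡ 246 (mod 493)
  → matches H(m) = 246

B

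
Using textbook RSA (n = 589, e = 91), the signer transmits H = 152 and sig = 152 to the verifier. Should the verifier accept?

accept

Squares mod 589: sig^1≡152, sig^2≡133, sig^4≡19, sig^8≡361, sig^16≡152, sig^32≡133, sig^64≡19
91 = 64 + 16 + 8 + 2 + 1, so sig^91 ≡ 19·152·361·133·152 ≡ 152 (mod 589)
sig^91 mod 589 = 152 matches H.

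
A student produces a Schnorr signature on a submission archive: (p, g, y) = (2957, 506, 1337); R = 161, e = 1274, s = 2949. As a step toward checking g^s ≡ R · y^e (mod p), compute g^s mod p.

1352

Squares mod 2957: 506^1≡506, 506^2≡1734, 506^4≡2444, 506^8≡2953, 506^16≡16, 506^32≡256, 506^64≡482, 506^128≡1678, 506^256≡620, 506^512≡2947, 506^1024≡100, 506^2048≡1129
2949 = 2048 + 512 + 256 + 128 + 4 + 1, so 506^2949 ≡ 1129·2947·620·1678·2444·506 ≡ 1352 (mod 2957)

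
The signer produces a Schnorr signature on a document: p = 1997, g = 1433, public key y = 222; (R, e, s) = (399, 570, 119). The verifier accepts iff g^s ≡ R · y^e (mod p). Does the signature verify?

g^s mod p:
Squares mod 1997: 1433^1≡1433, 1433^2≡573, 1433^4≡821, 1433^8≡1052, 1433^16≡366, 1433^32≡157, 1433^64≡685
119 = 64 + 32 + 16 + 4 + 2 + 1, so 1433^119 ≡ 685·157·366·821·573·1433 ≡ 283 (mod 1997)
R · y^e mod p:
Squares mod 1997: 222^1≡222, 222^2≡1356, 222^4≡1496, 222^8≡1376, 222^16≡220, 222^32≡472, 222^64≡1117, 222^128≡1561, 222^256≡381, 222^512≡1377
570 = 512 + 32 + 16 + 8 + 2, so 222^570 ≡ 1377·472·220·1376·1356 ≡ 291 (mod 1997)
399·291 = 116109 ≡ 283 (mod 1997)
283 ≡ 283 (mod 1997); signature holds.

verifies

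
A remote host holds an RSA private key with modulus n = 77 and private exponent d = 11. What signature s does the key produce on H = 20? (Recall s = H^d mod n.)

20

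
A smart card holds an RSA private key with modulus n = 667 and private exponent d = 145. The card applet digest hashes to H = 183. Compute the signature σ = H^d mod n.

H^2 ≡ 183^2 = 33489 ≡ 139
H^4 ≡ 139^2 = 19321 ≡ 645
H^8 ≡ 645^2 = 416025 ≡ 484
H^16 ≡ 484^2 = 234256 ≡ 139
H^32 ≡ 139^2 = 19321 ≡ 645
H^64 ≡ 645^2 = 416025 ≡ 484
H^128 ≡ 484^2 = 234256 ≡ 139
145 = 128 + 16 + 1, so H^145 ≡ 139·139·183 ≡ 643 (mod 667)

643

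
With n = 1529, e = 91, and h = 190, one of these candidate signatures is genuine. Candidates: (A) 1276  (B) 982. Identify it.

B

Candidate A: 1276^2 = 1628176 ≡ 1320; 1276^4 ≡ 1320^2 = 1742400 ≡ 869; 1276^8 ≡ 869^2 = 755161 ≡ 1364; 1276^16 ≡ 1364^2 = 1860496 ≡ 1232; 1276^32 ≡ 1232^2 = 1517824 ≡ 1056; 1276^64 ≡ 1056^2 = 1115136 ≡ 495; 91 = 64 + 16 + 8 + 2 + 1, so 1276^91 ≡ 495·1232·1364·1320·1276 ≡ 1375 (mod 1529)
Candidate B: 982^2 = 964324 ≡ 1054; 982^4 ≡ 1054^2 = 1110916 ≡ 862; 982^8 ≡ 862^2 = 743044 ≡ 1479; 982^16 ≡ 1479^2 = 2187441 ≡ 971; 982^32 ≡ 971^2 = 942841 ≡ 977; 982^64 ≡ 977^2 = 954529 ≡ 433; 91 = 64 + 16 + 8 + 2 + 1, so 982^91 ≡ 433·971·1479·1054·982 ≡ 190 (mod 1529)
  → matches h = 190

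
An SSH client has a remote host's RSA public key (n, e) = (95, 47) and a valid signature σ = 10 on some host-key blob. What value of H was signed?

σ^2 ≡ 10^2 = 100 ≡ 5
σ^4 ≡ 5^2 = 25
σ^8 ≡ 25^2 = 625 ≡ 55
σ^16 ≡ 55^2 = 3025 ≡ 80
σ^32 ≡ 80^2 = 6400 ≡ 35
47 = 32 + 8 + 4 + 2 + 1, so σ^47 ≡ 35·55·25·5·10 ≡ 90 (mod 95)

90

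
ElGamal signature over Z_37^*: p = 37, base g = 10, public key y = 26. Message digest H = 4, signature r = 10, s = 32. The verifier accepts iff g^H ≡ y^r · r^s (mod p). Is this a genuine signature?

Left side g^H mod p:
Squares mod 37: 10^1≡10, 10^2≡26, 10^4≡10
10^4 ≡ 10 (mod 37)
Right side y^r · r^s mod p:
Squares mod 37: 26^1≡26, 26^2≡10, 26^4≡26, 26^8≡10
10 = 8 + 2, so 26^10 ≡ 10·10 ≡ 26 (mod 37)
Squares mod 37: 10^1≡10, 10^2≡26, 10^4≡10, 10^8≡26, 10^16≡10, 10^32≡26
10^32 ≡ 26 (mod 37)
26·26 = 676 ≡ 10 (mod 37)
10 ≡ 10 (mod 37), so the signature is genuine.

genuine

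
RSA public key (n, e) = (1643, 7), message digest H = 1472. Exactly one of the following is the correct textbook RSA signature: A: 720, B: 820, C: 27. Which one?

C

Candidate A: Squares mod 1643: 720^1≡720, 720^2≡855, 720^4≡1533; 7 = 4 + 2 + 1, so 720^7 ≡ 1533·855·720 ≡ 245 (mod 1643)
Candidate B: Squares mod 1643: 820^1≡820, 820^2≡413, 820^4≡1340; 7 = 4 + 2 + 1, so 820^7 ≡ 1340·413·820 ≡ 1228 (mod 1643)
Candidate C: Squares mod 1643: 27^1≡27, 27^2≡729, 27^4≡752; 7 = 4 + 2 + 1, so 27^7 ≡ 752·729·27 ≡ 1472 (mod 1643)
  → matches H = 1472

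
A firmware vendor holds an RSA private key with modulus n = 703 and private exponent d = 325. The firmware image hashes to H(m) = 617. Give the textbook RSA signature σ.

617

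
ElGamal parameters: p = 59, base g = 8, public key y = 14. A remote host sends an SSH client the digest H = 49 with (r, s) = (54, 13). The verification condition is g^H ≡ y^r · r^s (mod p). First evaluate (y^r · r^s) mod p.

55

Squares mod 59: 14^1≡14, 14^2≡19, 14^4≡7, 14^8≡49, 14^16≡41, 14^32≡29
54 = 32 + 16 + 4 + 2, so 14^54 ≡ 29·41·7·19 ≡ 17 (mod 59)
Squares mod 59: 54^1≡54, 54^2≡25, 54^4≡35, 54^8≡45
13 = 8 + 4 + 1, so 54^13 ≡ 45·35·54 ≡ 31 (mod 59)
y^r · r^s ≡ 17·31 = 527 ≡ 55 (mod 59)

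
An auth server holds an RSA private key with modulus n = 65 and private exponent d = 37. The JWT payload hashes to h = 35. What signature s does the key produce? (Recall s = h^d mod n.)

35

h^37 mod 65 = 35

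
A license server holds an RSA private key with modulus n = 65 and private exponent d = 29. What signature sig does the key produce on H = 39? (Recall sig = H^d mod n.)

H^29 mod 65 = 39

39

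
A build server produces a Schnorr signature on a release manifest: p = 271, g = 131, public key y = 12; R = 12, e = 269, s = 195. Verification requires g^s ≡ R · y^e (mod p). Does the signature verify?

does not verify

g^s mod p:
131^2 = 17161 ≡ 88
131^4 ≡ 88^2 = 7744 ≡ 156
131^8 ≡ 156^2 = 24336 ≡ 217
131^16 ≡ 217^2 = 47089 ≡ 206
131^32 ≡ 206^2 = 42436 ≡ 160
131^64 ≡ 160^2 = 25600 ≡ 126
131^128 ≡ 126^2 = 15876 ≡ 158
195 = 128 + 64 + 2 + 1, so 131^195 ≡ 158·126·88·131 ≡ 93 (mod 271)
R · y^e mod p:
12^2 = 144
12^4 ≡ 144^2 = 20736 ≡ 140
12^8 ≡ 140^2 = 19600 ≡ 88
12^16 ≡ 88^2 = 7744 ≡ 156
12^32 ≡ 156^2 = 24336 ≡ 217
12^64 ≡ 217^2 = 47089 ≡ 206
12^128 ≡ 206^2 = 42436 ≡ 160
12^256 ≡ 160^2 = 25600 ≡ 126
269 = 256 + 8 + 4 + 1, so 12^269 ≡ 126·88·140·12 ≡ 113 (mod 271)
12·113 = 1356 ≡ 1 (mod 271)
93 ≠ 1; the check fails.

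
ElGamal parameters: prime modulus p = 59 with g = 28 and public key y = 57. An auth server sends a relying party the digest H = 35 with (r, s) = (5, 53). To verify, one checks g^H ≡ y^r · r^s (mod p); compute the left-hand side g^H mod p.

16

28^2 = 784 ≡ 17
28^4 ≡ 17^2 = 289 ≡ 53
28^8 ≡ 53^2 = 2809 ≡ 36
28^16 ≡ 36^2 = 1296 ≡ 57
28^32 ≡ 57^2 = 3249 ≡ 4
35 = 32 + 2 + 1, so 28^35 ≡ 4·17·28 ≡ 16 (mod 59)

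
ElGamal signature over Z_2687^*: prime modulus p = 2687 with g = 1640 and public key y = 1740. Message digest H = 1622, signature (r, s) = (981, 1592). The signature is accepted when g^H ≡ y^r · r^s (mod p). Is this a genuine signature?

forged

Left side g^H mod p:
Squares mod 2687: 1640^1≡1640, 1640^2≡2600, 1640^4≡2195, 1640^8≡234, 1640^16≡1016, 1640^32≡448, 1640^64≡1866, 1640^128≡2291, 1640^256≡970, 1640^512≡450, 1640^1024≡975
1622 = 1024 + 512 + 64 + 16 + 4 + 2, so 1640^1622 ≡ 975·450·1866·1016·2195·2600 ≡ 2007 (mod 2687)
Right side y^r · r^s mod p:
Squares mod 2687: 1740^1≡1740, 1740^2≡2038, 1740^4≡2029, 1740^8≡357, 1740^16≡1160, 1740^32≡2100, 1740^64≡633, 1740^128≡326, 1740^256≡1483, 1740^512≡1323
981 = 512 + 256 + 128 + 64 + 16 + 4 + 1, so 1740^981 ≡ 1323·1483·326·633·1160·2029·1740 ≡ 884 (mod 2687)
Squares mod 2687: 981^1≡981, 981^2≡415, 981^4≡257, 981^8≡1561, 981^16≡2299, 981^32≡72, 981^64≡2497, 981^128≡1169, 981^256≡1565, 981^512≡1368, 981^1024≡1272
1592 = 1024 + 512 + 32 + 16 + 8, so 981^1592 ≡ 1272·1368·72·2299·1561 ≡ 1870 (mod 2687)
884·1870 = 1653080 ≡ 575 (mod 2687)
2007 ≠ 575, so verification fails.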